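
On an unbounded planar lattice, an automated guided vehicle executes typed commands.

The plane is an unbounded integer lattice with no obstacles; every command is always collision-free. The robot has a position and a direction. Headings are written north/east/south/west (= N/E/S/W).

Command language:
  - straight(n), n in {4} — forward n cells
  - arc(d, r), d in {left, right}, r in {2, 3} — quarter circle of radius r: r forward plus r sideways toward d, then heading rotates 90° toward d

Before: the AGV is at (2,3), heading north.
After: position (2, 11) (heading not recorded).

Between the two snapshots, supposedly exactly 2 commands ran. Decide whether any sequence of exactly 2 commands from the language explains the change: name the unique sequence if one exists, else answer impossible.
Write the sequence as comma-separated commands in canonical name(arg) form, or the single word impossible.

straight(4), straight(4)

start: at (2,3), heading north
[1] after straight(4): at (2,7), heading north
[2] after straight(4): at (2,11), heading north
no other 2-command option fits: unique.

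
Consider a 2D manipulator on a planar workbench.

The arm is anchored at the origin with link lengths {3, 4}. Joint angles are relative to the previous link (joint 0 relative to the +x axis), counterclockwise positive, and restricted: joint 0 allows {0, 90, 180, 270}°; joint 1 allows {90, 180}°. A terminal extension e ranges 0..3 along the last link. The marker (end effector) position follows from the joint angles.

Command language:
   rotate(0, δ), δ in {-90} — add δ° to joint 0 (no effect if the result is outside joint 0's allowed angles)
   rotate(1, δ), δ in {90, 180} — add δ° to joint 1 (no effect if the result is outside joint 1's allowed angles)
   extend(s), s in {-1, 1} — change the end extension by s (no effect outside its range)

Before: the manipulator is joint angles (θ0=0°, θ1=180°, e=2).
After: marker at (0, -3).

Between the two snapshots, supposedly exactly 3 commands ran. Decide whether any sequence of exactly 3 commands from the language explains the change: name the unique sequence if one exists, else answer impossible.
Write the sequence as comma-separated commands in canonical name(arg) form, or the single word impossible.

rotate(0, -90), rotate(0, -90), rotate(0, -90)

begin: joint angles (θ0=0°, θ1=180°, e=2)
1. rotate(0, -90) → joint angles (θ0=270°, θ1=180°, e=2)
2. rotate(0, -90) → joint angles (θ0=180°, θ1=180°, e=2)
3. rotate(0, -90) → joint angles (θ0=90°, θ1=180°, e=2)
all 125 alternatives checked — unique.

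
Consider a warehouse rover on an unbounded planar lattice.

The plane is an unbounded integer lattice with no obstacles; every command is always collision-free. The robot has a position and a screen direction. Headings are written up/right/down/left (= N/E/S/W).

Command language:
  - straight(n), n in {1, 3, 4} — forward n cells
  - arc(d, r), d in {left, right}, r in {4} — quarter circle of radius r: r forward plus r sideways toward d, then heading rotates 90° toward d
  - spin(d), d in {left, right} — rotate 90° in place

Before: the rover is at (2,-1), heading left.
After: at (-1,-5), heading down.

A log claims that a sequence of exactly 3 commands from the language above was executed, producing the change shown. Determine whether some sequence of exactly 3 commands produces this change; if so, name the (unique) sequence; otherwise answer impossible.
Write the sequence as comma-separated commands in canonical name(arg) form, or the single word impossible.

key: running straight(4) before straight(3) would end elsewhere — order is forced
t0: at (2,-1), heading left
1. straight(3) → at (-1,-1), heading left
2. spin(left) → at (-1,-1), heading down
3. straight(4) → at (-1,-5), heading down
no rival 3-sequence matches.

straight(3), spin(left), straight(4)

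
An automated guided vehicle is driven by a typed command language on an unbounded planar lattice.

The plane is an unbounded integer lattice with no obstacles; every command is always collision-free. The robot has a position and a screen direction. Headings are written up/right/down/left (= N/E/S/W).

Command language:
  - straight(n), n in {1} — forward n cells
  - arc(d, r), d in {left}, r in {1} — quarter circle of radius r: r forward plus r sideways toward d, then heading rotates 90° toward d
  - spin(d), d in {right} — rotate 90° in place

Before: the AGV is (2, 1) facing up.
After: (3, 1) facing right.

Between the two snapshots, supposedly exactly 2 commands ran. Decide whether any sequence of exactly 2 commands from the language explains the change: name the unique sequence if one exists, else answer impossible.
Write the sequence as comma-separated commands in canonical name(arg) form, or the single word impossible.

key: position moved to (3,1) AND the heading swung to E — translation plus rotation needed
from: (2, 1) facing up
step 1 (spin(right)): (2, 1) facing right
step 2 (straight(1)): (3, 1) facing right
no other 2-command option fits: unique.

spin(right), straight(1)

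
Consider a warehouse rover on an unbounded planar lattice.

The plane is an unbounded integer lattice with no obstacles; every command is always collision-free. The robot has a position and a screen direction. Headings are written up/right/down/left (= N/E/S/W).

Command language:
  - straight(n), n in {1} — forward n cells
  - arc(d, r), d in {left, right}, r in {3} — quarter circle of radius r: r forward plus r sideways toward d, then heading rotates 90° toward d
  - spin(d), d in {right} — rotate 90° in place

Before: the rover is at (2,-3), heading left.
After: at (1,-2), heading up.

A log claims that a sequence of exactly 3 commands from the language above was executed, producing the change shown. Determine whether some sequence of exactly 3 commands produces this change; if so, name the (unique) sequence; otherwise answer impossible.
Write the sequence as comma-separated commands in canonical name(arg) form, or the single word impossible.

key: cell and facing (now N) both changed — the 3 commands mix motion and turning
begin: at (2,-3), heading left
t=1 straight(1) ⇒ at (1,-3), heading left
t=2 spin(right) ⇒ at (1,-3), heading up
t=3 straight(1) ⇒ at (1,-2), heading up
uniquely the one of 64 3-step routes that fits.

straight(1), spin(right), straight(1)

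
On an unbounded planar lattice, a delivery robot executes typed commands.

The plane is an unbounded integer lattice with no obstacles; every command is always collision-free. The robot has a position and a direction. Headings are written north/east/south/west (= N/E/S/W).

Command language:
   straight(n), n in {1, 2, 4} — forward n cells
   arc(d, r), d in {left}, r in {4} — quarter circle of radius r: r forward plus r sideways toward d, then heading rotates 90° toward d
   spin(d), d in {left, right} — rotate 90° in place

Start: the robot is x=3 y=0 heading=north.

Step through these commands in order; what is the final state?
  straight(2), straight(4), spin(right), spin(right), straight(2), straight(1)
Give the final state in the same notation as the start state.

x=3 y=3 heading=south

from: x=3 y=0 heading=north
[1] after straight(2): x=3 y=2 heading=north
[2] after straight(4): x=3 y=6 heading=north
[3] after spin(right): x=3 y=6 heading=east
[4] after spin(right): x=3 y=6 heading=south
[5] after straight(2): x=3 y=4 heading=south
[6] after straight(1): x=3 y=3 heading=south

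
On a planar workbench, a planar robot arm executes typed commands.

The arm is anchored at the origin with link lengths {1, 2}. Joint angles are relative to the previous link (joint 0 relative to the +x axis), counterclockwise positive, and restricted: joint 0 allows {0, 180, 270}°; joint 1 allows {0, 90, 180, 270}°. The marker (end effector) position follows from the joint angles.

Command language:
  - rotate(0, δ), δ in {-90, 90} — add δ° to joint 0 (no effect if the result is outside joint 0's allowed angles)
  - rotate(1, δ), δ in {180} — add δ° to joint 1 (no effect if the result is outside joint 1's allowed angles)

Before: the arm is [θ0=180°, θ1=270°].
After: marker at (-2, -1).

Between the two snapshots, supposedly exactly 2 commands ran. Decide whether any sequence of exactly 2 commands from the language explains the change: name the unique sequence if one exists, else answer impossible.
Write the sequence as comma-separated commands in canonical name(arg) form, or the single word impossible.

rotate(0, -90), rotate(0, 90)

key: running rotate(0, 90) before rotate(0, -90) would end elsewhere — order is forced
from: [θ0=180°, θ1=270°]
[1] after rotate(0, -90): [θ0=180°, θ1=270°]
[2] after rotate(0, 90): [θ0=270°, θ1=270°]
all 9 alternatives checked — unique.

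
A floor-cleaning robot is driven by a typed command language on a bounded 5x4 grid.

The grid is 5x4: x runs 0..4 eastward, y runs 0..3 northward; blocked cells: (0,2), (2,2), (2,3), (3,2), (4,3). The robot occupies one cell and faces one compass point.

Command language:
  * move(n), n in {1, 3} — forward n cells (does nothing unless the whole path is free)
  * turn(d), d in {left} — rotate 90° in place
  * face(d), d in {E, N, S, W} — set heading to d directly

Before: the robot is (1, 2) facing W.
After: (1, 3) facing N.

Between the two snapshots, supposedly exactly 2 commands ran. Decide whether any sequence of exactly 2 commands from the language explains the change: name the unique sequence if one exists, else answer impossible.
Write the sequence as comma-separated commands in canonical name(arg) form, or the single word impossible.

face(N), move(1)

key: position moved to (1,3) AND the heading swung to N — translation plus rotation needed
start: (1, 2) facing W
t=1 face(N) ⇒ (1, 2) facing N
t=2 move(1) ⇒ (1, 3) facing N
all 49 alternatives checked — unique.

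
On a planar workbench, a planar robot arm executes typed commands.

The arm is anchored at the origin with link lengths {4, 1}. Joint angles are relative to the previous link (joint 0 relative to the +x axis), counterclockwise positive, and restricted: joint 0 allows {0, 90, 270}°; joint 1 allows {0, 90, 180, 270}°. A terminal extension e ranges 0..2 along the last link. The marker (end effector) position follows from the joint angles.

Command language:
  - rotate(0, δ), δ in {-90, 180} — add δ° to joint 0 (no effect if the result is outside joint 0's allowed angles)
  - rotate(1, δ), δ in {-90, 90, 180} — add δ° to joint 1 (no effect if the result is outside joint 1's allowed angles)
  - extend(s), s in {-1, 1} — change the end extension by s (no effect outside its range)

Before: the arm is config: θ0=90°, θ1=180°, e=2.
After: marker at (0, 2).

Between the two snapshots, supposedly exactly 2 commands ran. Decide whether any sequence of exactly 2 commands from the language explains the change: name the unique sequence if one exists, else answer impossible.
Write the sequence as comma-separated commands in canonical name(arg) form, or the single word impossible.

extend(1), extend(-1)

key: order matters: swapping extend(1) and extend(-1) lands elsewhere
start: config: θ0=90°, θ1=180°, e=2
t=1 extend(1) ⇒ config: θ0=90°, θ1=180°, e=2
t=2 extend(-1) ⇒ config: θ0=90°, θ1=180°, e=1
no rival 2-sequence matches.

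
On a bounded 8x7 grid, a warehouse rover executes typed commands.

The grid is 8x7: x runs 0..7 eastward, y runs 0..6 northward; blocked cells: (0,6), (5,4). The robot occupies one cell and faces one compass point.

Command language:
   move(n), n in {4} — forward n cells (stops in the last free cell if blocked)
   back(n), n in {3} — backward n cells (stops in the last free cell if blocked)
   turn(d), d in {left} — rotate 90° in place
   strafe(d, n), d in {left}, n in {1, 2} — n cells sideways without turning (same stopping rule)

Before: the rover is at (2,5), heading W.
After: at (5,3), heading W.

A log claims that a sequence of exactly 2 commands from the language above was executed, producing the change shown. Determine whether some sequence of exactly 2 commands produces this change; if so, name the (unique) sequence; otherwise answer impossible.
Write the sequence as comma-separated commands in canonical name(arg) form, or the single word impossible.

key: order matters: swapping strafe(left, 2) and back(3) lands elsewhere
t0: at (2,5), heading W
1. strafe(left, 2) → at (2,3), heading W
2. back(3) → at (5,3), heading W
uniquely the one of 25 2-step routes that fits.

strafe(left, 2), back(3)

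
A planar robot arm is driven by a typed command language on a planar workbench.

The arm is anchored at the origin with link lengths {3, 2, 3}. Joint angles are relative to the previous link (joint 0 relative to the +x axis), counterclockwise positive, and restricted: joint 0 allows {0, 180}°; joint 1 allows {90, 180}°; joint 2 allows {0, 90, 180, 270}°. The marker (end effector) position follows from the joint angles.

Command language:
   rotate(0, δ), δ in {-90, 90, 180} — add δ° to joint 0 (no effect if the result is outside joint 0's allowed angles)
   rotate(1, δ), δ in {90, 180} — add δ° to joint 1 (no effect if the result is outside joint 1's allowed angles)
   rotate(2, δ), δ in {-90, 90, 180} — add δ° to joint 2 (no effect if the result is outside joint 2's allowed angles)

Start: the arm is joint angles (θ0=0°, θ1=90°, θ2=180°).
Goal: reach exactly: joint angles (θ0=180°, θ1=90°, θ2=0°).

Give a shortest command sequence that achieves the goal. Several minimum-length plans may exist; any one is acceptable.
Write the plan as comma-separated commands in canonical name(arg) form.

from: joint angles (θ0=0°, θ1=90°, θ2=180°)
t=1 rotate(0, 180) ⇒ joint angles (θ0=180°, θ1=90°, θ2=180°)
t=2 rotate(2, 180) ⇒ joint angles (θ0=180°, θ1=90°, θ2=0°)
minimal: 2 command(s), checked below 2.

rotate(0, 180), rotate(2, 180)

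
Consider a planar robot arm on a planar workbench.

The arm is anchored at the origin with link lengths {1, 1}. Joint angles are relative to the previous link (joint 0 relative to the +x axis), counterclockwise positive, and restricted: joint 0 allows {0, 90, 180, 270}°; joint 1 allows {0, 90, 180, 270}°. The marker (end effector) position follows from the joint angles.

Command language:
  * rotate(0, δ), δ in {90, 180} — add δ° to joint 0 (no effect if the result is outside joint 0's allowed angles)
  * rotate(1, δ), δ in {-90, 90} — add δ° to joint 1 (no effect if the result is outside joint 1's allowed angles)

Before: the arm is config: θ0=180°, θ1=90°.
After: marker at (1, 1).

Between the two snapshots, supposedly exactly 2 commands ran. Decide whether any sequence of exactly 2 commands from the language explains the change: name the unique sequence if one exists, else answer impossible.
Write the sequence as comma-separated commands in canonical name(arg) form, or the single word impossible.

start: config: θ0=180°, θ1=90°
step 1 (rotate(0, 90)): config: θ0=270°, θ1=90°
step 2 (rotate(0, 90)): config: θ0=0°, θ1=90°
all 16 alternatives checked — unique.

rotate(0, 90), rotate(0, 90)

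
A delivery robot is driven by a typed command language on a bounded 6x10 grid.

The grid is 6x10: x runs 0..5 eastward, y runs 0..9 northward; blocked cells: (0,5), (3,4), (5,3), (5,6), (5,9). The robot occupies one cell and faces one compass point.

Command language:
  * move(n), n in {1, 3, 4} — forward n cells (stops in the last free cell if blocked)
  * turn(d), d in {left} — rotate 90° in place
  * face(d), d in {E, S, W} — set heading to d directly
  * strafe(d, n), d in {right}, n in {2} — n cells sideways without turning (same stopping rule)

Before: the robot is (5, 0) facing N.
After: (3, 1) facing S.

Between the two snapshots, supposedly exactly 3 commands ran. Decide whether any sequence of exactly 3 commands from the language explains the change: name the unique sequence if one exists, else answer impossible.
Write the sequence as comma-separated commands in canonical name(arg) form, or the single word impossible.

move(1), face(S), strafe(right, 2)

key: order matters: swapping move(1) and strafe(right, 2) lands elsewhere
start: (5, 0) facing N
1. move(1) → (5, 1) facing N
2. face(S) → (5, 1) facing S
3. strafe(right, 2) → (3, 1) facing S
uniquely the one of 512 3-step routes that fits.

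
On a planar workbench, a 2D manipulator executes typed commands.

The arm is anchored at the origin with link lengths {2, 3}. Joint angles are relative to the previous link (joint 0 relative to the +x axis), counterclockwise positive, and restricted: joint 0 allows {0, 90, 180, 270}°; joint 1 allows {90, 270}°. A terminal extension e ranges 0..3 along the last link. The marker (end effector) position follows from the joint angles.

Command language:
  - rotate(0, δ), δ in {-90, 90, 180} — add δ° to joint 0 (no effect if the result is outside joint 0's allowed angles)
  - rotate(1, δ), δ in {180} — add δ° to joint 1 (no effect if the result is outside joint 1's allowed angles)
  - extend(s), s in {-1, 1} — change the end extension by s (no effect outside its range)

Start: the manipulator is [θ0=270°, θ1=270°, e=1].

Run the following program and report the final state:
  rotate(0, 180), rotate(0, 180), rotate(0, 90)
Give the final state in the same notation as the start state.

t0: [θ0=270°, θ1=270°, e=1]
[1] after rotate(0, 180): [θ0=90°, θ1=270°, e=1]
[2] after rotate(0, 180): [θ0=270°, θ1=270°, e=1]
[3] after rotate(0, 90): [θ0=0°, θ1=270°, e=1]

[θ0=0°, θ1=270°, e=1]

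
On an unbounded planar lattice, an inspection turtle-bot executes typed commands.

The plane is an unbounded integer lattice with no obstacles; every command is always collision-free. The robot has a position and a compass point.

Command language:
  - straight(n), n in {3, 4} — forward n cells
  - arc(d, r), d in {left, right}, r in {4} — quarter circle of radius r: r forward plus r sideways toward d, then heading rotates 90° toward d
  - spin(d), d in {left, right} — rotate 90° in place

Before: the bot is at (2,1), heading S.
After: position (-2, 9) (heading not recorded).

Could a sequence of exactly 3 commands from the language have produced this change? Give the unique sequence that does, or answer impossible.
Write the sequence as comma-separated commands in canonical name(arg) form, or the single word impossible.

spin(right), arc(right, 4), straight(4)

key: order matters: swapping spin(right) and straight(4) lands elsewhere
initial: at (2,1), heading S
1. spin(right) → at (2,1), heading W
2. arc(right, 4) → at (-2,5), heading N
3. straight(4) → at (-2,9), heading N
no rival 3-sequence matches.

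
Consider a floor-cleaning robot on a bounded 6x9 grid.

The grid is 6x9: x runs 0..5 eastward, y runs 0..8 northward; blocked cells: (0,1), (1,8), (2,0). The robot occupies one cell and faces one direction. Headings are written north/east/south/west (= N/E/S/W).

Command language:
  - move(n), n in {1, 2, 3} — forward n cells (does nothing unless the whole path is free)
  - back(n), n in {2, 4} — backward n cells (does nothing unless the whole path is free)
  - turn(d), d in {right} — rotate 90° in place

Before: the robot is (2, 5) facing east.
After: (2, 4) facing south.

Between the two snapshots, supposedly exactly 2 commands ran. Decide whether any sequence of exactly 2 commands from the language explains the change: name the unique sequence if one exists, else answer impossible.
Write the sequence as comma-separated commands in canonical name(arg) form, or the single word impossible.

turn(right), move(1)

key: cell and facing (now S) both changed — the 2 commands mix motion and turning
start: (2, 5) facing east
t=1 turn(right) ⇒ (2, 5) facing south
t=2 move(1) ⇒ (2, 4) facing south
no rival 2-sequence matches.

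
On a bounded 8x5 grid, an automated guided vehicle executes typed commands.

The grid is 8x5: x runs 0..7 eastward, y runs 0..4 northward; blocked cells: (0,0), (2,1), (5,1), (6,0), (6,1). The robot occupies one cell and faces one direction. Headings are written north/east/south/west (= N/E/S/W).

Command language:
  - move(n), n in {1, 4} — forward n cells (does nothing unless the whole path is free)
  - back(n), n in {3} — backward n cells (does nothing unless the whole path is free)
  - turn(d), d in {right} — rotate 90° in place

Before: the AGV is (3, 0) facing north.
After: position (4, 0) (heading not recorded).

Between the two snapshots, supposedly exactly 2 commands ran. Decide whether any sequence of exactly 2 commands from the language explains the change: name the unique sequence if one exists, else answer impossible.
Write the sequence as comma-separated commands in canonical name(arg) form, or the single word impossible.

key: order matters: swapping turn(right) and move(1) lands elsewhere
t0: (3, 0) facing north
[1] after turn(right): (3, 0) facing east
[2] after move(1): (4, 0) facing east
uniquely the one of 16 2-step routes that fits.

turn(right), move(1)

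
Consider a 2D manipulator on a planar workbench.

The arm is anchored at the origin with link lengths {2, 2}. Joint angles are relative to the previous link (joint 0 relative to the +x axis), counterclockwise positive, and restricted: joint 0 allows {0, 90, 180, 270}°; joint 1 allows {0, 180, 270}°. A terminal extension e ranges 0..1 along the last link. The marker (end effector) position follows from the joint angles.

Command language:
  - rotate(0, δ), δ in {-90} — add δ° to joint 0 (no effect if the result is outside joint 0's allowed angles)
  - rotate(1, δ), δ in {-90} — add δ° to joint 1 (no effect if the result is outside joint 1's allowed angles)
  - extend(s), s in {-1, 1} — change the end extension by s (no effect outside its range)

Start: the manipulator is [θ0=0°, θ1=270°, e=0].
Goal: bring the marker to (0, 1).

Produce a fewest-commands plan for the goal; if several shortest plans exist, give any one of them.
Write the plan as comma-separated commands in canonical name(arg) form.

initial: [θ0=0°, θ1=270°, e=0]
step 1 (extend(1)): [θ0=0°, θ1=270°, e=1]
step 2 (rotate(0, -90)): [θ0=270°, θ1=270°, e=1]
step 3 (rotate(1, -90)): [θ0=270°, θ1=180°, e=1]
no 2-step plan works, so 3 is optimal.

extend(1), rotate(0, -90), rotate(1, -90)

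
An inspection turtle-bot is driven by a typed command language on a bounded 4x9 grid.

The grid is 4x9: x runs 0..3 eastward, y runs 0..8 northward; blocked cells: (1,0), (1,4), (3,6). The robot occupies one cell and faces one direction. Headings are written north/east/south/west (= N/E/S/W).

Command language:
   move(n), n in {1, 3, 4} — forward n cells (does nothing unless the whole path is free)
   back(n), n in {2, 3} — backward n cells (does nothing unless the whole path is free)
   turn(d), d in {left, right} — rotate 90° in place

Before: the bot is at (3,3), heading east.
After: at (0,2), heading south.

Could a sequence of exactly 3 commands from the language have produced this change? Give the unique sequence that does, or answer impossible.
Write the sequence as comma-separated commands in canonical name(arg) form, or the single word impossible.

back(3), turn(right), move(1)

key: cell and facing (now S) both changed — the 3 commands mix motion and turning
t0: at (3,3), heading east
1. back(3) → at (0,3), heading east
2. turn(right) → at (0,3), heading south
3. move(1) → at (0,2), heading south
no other 3-command option fits: unique.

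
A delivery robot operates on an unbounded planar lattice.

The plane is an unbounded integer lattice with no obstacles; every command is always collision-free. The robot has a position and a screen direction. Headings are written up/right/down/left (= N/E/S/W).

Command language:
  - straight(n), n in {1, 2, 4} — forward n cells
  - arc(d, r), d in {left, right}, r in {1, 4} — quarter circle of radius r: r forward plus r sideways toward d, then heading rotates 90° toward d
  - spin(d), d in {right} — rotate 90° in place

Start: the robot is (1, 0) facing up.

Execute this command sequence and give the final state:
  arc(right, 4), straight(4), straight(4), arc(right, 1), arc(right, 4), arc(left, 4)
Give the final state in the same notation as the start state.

initial: (1, 0) facing up
1. arc(right, 4) → (5, 4) facing right
2. straight(4) → (9, 4) facing right
3. straight(4) → (13, 4) facing right
4. arc(right, 1) → (14, 3) facing down
5. arc(right, 4) → (10, -1) facing left
6. arc(left, 4) → (6, -5) facing down

(6, -5) facing down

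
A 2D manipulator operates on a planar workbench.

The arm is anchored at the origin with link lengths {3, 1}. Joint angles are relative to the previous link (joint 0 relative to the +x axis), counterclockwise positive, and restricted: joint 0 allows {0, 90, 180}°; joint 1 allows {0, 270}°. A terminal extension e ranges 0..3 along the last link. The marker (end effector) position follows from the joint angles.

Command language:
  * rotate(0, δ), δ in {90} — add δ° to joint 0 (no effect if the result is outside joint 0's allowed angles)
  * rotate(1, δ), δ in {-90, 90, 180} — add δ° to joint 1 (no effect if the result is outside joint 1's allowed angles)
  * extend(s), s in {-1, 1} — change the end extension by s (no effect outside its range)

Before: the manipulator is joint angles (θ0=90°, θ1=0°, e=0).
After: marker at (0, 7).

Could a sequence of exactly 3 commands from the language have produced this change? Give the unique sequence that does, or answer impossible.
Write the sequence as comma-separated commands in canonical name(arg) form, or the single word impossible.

start: joint angles (θ0=90°, θ1=0°, e=0)
[1] after extend(1): joint angles (θ0=90°, θ1=0°, e=1)
[2] after extend(1): joint angles (θ0=90°, θ1=0°, e=2)
[3] after extend(1): joint angles (θ0=90°, θ1=0°, e=3)
no other 3-command option fits: unique.

extend(1), extend(1), extend(1)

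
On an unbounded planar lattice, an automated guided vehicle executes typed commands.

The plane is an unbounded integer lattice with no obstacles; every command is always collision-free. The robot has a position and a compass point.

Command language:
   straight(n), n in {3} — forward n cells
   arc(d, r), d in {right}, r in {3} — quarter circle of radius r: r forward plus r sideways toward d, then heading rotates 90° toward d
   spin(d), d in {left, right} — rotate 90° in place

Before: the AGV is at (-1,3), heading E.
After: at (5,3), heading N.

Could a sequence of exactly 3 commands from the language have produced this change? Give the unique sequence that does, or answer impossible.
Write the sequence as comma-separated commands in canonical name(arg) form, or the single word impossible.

straight(3), straight(3), spin(left)

key: order matters: swapping straight(3) and spin(left) lands elsewhere
t0: at (-1,3), heading E
step 1 (straight(3)): at (2,3), heading E
step 2 (straight(3)): at (5,3), heading E
step 3 (spin(left)): at (5,3), heading N
no rival 3-sequence matches.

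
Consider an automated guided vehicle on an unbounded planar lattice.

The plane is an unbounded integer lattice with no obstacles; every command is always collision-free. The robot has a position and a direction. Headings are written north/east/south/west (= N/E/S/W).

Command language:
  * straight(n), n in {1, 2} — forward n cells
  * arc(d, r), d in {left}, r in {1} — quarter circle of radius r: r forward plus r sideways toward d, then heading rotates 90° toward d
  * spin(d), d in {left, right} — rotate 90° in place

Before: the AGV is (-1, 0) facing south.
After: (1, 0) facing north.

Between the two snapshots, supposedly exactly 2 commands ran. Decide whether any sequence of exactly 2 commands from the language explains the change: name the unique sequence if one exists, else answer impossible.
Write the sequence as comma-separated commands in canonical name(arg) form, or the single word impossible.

key: position moved to (1,0) AND the heading swung to N — translation plus rotation needed
begin: (-1, 0) facing south
t=1 arc(left, 1) ⇒ (0, -1) facing east
t=2 arc(left, 1) ⇒ (1, 0) facing north
all 25 alternatives checked — unique.

arc(left, 1), arc(left, 1)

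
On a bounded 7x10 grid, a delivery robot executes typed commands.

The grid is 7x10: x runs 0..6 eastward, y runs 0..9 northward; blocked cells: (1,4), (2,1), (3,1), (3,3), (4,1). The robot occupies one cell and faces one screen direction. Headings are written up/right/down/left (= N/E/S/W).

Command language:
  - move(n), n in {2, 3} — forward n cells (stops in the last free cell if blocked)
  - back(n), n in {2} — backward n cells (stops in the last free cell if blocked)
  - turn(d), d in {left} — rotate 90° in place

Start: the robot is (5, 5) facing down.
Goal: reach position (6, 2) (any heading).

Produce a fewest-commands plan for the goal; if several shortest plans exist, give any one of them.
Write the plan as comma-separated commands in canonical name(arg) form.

move(3), turn(left), move(3)

from: (5, 5) facing down
step 1 (move(3)): (5, 2) facing down
step 2 (turn(left)): (5, 2) facing right
step 3 (move(3)): (6, 2) facing right
minimal: 3 command(s), checked below 3.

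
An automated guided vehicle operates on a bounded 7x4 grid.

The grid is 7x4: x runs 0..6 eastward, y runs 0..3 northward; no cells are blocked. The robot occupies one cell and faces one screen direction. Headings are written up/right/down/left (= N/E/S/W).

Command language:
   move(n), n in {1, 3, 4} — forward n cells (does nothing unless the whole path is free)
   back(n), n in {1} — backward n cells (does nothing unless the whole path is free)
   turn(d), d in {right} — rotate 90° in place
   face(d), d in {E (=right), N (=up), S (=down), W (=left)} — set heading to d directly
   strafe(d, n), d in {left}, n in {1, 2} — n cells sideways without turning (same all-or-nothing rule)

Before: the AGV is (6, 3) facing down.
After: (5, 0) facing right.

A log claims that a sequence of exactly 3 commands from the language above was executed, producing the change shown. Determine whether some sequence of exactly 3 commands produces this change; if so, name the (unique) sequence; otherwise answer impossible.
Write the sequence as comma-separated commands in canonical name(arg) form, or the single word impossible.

move(3), face(E), back(1)

key: cell and facing (now E) both changed — the 3 commands mix motion and turning
from: (6, 3) facing down
1. move(3) → (6, 0) facing down
2. face(E) → (6, 0) facing right
3. back(1) → (5, 0) facing right
no other 3-command option fits: unique.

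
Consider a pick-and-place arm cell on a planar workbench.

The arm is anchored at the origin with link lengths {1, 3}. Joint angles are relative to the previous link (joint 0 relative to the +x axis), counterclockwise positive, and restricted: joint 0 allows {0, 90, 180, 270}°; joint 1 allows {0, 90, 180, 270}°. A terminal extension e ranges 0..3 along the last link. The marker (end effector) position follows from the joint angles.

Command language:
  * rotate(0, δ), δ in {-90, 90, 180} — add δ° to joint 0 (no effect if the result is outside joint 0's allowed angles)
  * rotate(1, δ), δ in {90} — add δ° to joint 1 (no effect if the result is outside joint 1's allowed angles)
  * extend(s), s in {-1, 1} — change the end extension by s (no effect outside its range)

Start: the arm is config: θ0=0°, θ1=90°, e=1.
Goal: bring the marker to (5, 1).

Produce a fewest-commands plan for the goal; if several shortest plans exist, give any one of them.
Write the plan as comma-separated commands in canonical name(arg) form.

initial: config: θ0=0°, θ1=90°, e=1
[1] after extend(1): config: θ0=0°, θ1=90°, e=2
[2] after rotate(1, 90): config: θ0=0°, θ1=180°, e=2
[3] after rotate(1, 90): config: θ0=0°, θ1=270°, e=2
[4] after rotate(0, 90): config: θ0=90°, θ1=270°, e=2
minimal: 4 command(s), checked below 4.

extend(1), rotate(1, 90), rotate(1, 90), rotate(0, 90)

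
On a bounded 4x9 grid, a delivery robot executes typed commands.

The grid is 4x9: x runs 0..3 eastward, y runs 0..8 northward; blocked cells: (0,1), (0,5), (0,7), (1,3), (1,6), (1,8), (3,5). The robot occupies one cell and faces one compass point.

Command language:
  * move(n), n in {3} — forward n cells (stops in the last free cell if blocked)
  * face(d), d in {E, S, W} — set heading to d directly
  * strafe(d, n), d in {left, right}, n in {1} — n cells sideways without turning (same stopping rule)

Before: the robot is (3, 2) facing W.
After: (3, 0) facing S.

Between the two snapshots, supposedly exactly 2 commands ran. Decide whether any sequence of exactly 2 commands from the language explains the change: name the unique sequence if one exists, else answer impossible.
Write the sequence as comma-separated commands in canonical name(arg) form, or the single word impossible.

key: move(3) runs into the grid edge before its full distance
t0: (3, 2) facing W
step 1 (face(S)): (3, 2) facing S
step 2 (move(3)): (3, 0) facing S
all 36 alternatives checked — unique.

face(S), move(3)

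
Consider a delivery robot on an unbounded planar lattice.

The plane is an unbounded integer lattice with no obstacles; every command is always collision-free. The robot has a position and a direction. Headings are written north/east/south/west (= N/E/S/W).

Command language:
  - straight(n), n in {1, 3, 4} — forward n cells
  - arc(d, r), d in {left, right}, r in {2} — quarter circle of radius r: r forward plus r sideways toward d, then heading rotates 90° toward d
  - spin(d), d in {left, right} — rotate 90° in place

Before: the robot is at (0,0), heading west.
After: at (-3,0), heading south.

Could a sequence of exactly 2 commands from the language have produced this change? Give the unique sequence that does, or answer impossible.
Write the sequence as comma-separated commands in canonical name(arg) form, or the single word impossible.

key: cell and facing (now S) both changed — the 2 commands mix motion and turning
t0: at (0,0), heading west
t=1 straight(3) ⇒ at (-3,0), heading west
t=2 spin(left) ⇒ at (-3,0), heading south
all 49 alternatives checked — unique.

straight(3), spin(left)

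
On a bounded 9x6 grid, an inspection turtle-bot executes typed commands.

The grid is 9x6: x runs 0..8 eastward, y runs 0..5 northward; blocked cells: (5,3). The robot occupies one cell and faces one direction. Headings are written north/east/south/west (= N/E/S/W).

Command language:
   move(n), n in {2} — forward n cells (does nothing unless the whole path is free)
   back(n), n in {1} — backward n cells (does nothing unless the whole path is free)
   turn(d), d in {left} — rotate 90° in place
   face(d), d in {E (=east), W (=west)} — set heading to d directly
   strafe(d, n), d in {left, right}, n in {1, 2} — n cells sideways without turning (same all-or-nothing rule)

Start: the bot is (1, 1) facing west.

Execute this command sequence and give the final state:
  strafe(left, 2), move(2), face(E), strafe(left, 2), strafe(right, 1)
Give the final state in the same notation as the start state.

initial: (1, 1) facing west
t=1 strafe(left, 2) ⇒ (1, 1) facing west
t=2 move(2) ⇒ (1, 1) facing west
t=3 face(E) ⇒ (1, 1) facing east
t=4 strafe(left, 2) ⇒ (1, 3) facing east
t=5 strafe(right, 1) ⇒ (1, 2) facing east

(1, 2) facing east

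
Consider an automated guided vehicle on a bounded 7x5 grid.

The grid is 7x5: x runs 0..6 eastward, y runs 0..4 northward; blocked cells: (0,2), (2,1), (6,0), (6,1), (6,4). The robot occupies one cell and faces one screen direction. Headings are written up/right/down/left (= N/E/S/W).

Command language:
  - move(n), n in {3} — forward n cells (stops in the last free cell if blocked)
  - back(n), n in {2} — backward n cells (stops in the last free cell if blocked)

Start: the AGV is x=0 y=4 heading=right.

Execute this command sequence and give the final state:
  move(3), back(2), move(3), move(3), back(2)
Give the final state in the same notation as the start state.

x=3 y=4 heading=right

initial: x=0 y=4 heading=right
1. move(3) → x=3 y=4 heading=right
2. back(2) → x=1 y=4 heading=right
3. move(3) → x=4 y=4 heading=right
4. move(3) → x=5 y=4 heading=right
5. back(2) → x=3 y=4 heading=right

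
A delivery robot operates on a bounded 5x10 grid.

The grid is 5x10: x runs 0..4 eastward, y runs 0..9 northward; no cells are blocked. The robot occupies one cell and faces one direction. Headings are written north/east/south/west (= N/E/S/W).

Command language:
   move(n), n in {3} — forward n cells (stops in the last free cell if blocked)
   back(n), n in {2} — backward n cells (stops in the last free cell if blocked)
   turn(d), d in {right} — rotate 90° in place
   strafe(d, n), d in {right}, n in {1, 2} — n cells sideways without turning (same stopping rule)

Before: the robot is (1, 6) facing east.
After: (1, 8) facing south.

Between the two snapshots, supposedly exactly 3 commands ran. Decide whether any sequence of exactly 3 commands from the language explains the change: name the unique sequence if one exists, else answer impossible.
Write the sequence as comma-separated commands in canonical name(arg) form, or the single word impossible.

no 3-step route produces this change.

impossible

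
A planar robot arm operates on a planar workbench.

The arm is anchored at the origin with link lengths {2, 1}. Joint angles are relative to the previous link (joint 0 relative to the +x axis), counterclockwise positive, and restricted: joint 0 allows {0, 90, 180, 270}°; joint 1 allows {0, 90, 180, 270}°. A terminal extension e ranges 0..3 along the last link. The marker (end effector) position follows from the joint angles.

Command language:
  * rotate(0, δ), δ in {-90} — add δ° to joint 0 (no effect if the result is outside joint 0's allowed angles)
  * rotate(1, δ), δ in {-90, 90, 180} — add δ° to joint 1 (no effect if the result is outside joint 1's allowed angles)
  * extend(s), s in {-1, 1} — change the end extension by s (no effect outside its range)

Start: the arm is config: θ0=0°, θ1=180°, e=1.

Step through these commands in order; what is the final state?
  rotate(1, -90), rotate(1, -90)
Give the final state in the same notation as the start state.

t0: config: θ0=0°, θ1=180°, e=1
t=1 rotate(1, -90) ⇒ config: θ0=0°, θ1=90°, e=1
t=2 rotate(1, -90) ⇒ config: θ0=0°, θ1=0°, e=1

config: θ0=0°, θ1=0°, e=1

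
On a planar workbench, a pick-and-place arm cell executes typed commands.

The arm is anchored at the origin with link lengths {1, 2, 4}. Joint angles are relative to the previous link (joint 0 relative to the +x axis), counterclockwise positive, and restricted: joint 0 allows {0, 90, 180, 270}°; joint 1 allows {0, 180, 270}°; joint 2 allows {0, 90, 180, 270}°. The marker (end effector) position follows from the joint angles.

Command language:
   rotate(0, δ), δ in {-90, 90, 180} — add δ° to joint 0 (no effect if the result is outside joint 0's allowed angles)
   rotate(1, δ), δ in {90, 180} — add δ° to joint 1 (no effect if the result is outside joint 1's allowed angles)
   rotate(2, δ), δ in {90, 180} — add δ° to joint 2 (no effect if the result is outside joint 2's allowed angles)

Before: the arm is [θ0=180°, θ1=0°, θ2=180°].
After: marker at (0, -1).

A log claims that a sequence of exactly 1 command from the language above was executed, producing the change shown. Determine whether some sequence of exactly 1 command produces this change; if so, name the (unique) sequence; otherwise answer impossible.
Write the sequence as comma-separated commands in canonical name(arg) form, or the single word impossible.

rotate(0, -90)

t0: [θ0=180°, θ1=0°, θ2=180°]
step 1 (rotate(0, -90)): [θ0=90°, θ1=0°, θ2=180°]
no other 1-command option fits: unique.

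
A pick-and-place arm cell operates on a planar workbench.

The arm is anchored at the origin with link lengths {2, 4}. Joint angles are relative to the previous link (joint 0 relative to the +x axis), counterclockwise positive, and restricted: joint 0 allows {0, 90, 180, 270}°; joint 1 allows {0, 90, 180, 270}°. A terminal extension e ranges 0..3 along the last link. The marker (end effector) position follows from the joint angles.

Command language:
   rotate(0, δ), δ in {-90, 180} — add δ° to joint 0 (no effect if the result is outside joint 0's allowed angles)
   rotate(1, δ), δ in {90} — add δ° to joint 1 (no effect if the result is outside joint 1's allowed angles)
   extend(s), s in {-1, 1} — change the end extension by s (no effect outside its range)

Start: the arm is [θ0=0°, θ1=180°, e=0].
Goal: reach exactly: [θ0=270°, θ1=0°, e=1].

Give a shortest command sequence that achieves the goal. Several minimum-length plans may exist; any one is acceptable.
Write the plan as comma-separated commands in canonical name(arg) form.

begin: [θ0=0°, θ1=180°, e=0]
1. rotate(1, 90) → [θ0=0°, θ1=270°, e=0]
2. rotate(1, 90) → [θ0=0°, θ1=0°, e=0]
3. extend(1) → [θ0=0°, θ1=0°, e=1]
4. rotate(0, -90) → [θ0=270°, θ1=0°, e=1]
shorter routes all fall short; 4 is best.

rotate(1, 90), rotate(1, 90), extend(1), rotate(0, -90)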